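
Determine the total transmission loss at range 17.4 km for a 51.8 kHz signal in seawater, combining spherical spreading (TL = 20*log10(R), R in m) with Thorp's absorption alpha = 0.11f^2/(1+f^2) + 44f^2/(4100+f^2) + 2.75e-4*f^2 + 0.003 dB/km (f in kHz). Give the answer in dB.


402.46 dB


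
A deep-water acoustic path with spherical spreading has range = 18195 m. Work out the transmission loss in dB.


TL = 20*log10(18195) = 85.2

85.2 dB


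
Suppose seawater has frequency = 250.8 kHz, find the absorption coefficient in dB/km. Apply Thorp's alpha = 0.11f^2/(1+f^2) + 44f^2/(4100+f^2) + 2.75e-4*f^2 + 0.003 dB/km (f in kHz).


f^2 = 62900.64
alpha = 0.11*62900.64/(1+62900.64) + 44*62900.64/(4100+62900.64) + 2.75e-4*62900.64 + 0.003 = 58.718

58.718 dB/km


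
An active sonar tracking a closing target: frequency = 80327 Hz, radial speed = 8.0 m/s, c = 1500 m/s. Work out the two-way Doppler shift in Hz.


fd = 2*f*v/c = 2 * 80327 * 8.0 / 1500 = 856.82

856.82 Hz


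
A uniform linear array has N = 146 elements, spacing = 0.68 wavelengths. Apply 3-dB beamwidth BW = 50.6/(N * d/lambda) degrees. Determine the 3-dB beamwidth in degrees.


BW = 50.6 / (146 * 0.68) = 50.6 / 99.28 = 0.51

0.51 deg


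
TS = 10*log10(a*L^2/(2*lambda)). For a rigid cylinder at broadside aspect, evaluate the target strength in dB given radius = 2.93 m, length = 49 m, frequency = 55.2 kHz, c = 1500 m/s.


lambda = 1500/55200 = 0.02717 m
TS = 10*log10(2.93*49^2/(2*0.02717)) = 51.12

51.12 dB


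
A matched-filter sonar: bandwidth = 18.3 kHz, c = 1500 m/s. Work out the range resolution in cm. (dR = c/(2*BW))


dR = c/(2*BW) = 1500 / (2 * 18.3e3) = 0.041 m = 4.1 cm

4.1 cm


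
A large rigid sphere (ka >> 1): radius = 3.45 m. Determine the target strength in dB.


TS = 10*log10(3.45^2 / 4) = 10*log10(2.975625) = 4.74

4.74 dB


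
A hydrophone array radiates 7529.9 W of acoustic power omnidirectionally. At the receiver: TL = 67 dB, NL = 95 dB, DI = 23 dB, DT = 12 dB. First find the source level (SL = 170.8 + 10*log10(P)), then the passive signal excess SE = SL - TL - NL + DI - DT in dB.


Step 1: SL = 170.8 + 10*log10(7529.9) = 209.57 dB
Step 2: SE = SL - TL - NL + DI - DT = 209.57 - 67 - 95 + 23 - 12 = 58.57

58.57 dB


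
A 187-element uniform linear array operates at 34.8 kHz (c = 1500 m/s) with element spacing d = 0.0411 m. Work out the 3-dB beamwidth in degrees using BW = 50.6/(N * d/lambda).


0.28 deg


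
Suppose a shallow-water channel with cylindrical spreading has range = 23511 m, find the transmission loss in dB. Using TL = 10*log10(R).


TL = 10*log10(23511) = 43.71

43.71 dB


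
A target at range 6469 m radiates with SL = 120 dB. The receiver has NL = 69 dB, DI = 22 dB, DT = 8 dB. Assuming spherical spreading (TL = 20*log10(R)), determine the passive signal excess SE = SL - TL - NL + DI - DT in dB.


-11.22 dB


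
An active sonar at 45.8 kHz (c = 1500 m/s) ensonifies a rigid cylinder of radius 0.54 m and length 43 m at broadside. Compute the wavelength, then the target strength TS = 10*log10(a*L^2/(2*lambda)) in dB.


Step 1: lambda = c/f = 1500/45800 = 0.03275 m
Step 2: TS = 10*log10(a*L^2/(2*lambda)) = 10*log10(0.54*43^2/(2*0.03275)) = 41.83

41.83 dB


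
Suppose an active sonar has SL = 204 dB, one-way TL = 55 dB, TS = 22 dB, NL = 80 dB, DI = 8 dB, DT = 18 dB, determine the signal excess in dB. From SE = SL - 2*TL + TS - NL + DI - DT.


26 dB


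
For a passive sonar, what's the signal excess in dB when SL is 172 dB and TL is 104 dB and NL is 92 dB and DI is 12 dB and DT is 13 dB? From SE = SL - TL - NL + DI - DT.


SE = SL - TL - NL + DI - DT = 172 - 104 - 92 + 12 - 13 = -25

-25 dB


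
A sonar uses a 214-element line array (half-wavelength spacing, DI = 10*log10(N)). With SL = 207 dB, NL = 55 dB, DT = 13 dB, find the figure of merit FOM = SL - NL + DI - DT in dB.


Step 1: DI = 10*log10(214) = 23.3 dB
Step 2: FOM = SL - NL + DI - DT = 207 - 55 + 23.3 - 13 = 162.3

162.3 dB


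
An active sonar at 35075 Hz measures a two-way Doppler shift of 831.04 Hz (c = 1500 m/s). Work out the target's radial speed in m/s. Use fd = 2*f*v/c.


From fd = 2*f*v/c, v = c*fd/(2*f) = 1500 * 831.04 / (2*35075) = 17.77

17.77 m/s


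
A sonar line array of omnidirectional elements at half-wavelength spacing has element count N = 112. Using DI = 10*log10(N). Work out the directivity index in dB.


DI = 10*log10(112) = 20.49

20.49 dB


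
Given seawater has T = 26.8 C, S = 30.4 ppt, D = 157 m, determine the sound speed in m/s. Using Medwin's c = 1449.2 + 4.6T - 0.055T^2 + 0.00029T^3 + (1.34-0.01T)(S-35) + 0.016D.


c = 1449.2 + 4.6*26.8 - 0.055*26.8^2 + 0.00029*26.8^3 + (1.34 - 0.01*26.8)*(30.4 - 35) + 0.016*157 = 1536.14

1536.14 m/s


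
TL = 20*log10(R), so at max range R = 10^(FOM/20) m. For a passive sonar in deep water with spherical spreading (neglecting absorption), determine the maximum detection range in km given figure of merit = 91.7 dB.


38.46 km


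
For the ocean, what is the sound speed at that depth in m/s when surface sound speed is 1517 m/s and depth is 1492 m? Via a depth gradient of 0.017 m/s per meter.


c = 1517 + 0.017 * 1492 = 1542.364

1542.364 m/s


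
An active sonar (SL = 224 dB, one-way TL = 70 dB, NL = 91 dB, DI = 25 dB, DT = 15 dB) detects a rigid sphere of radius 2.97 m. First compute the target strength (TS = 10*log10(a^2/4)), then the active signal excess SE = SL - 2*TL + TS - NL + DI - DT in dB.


Step 1: TS = 10*log10(2.97^2/4) = 3.43 dB
Step 2: SE = SL - 2*TL + TS - NL + DI - DT = 224 - 2*70 + (3.43) - 91 + 25 - 15 = 6.43

6.43 dB


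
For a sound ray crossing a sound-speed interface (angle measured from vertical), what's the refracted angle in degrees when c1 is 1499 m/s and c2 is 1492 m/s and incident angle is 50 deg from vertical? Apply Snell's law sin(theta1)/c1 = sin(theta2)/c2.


sin(theta2) = (c2/c1)*sin(theta1) = (1492/1499)*sin(50 deg) = 0.76247
theta2 = arcsin(0.76247) = 49.68

49.68 deg


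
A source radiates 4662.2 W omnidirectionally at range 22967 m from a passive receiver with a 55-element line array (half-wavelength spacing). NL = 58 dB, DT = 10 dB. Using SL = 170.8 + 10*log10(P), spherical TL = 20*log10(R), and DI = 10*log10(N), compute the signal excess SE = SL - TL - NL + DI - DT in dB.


69.67 dB


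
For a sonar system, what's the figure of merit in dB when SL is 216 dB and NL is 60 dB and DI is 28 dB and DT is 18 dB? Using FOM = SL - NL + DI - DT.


FOM = SL - NL + DI - DT = 216 - 60 + 28 - 18 = 166

166 dB


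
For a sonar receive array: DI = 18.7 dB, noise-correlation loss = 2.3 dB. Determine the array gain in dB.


AG = DI - L_corr = 18.7 - 2.3 = 16.4

16.4 dB


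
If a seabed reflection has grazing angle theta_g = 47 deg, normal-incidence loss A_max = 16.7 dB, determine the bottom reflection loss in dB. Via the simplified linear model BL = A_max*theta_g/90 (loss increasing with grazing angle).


BL = A_max * theta_g / 90 = 16.7 * 47 / 90 = 8.72

8.72 dB


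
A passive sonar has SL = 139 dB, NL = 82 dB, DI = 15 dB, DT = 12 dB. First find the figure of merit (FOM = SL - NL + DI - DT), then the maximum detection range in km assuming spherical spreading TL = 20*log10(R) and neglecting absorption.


Step 1: FOM = SL - NL + DI - DT = 139 - 82 + 15 - 12 = 60 dB
Step 2: at max range FOM = TL = 20*log10(R), so R = 10^(60/20) = 1000.0 m = 1.0 km

1.0 km


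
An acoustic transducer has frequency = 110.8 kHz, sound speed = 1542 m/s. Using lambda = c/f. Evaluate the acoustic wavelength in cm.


1.39 cm


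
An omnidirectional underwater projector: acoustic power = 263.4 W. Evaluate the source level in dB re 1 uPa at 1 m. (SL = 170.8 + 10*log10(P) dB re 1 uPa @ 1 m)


SL = 170.8 + 10*log10(263.4) = 170.8 + 24.21 = 195.01

195.01 dB


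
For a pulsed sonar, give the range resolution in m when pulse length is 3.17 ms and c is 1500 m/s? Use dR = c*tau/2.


dR = c*tau/2 = 1500 * 3.17e-3 / 2 = 2.3775

2.3775 m


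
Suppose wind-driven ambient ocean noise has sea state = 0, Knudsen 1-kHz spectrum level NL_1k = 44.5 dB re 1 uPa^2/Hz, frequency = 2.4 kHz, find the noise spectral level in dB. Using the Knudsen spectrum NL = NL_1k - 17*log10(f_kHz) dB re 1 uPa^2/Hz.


NL = NL_1k - 17*log10(f_kHz) = 44.5 - 17*log10(2.4) = 44.5 - (6.46) = 38.04

38.04 dB


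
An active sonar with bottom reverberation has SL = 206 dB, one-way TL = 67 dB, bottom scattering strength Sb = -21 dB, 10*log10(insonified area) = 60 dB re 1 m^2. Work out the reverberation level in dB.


RL = SL - 2*TL + Sb + 10*log10(A) = 206 - 2*67 + (-21) + 60 = 111

111 dB


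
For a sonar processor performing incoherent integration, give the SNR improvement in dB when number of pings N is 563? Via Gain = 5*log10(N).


Gain = 5*log10(563) = 13.75

13.75 dB


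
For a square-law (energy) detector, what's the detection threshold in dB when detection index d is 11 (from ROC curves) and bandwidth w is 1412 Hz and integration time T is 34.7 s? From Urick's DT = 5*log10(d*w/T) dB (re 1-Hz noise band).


DT = 5*log10(d*w/T) = 5*log10(11 * 1412 / 34.7) = 5*log10(447.61) = 13.25

13.25 dB


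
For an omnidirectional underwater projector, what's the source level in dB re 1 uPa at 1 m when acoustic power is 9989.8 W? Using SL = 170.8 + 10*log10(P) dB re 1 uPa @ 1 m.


SL = 170.8 + 10*log10(9989.8) = 170.8 + 40.0 = 210.8

210.8 dB


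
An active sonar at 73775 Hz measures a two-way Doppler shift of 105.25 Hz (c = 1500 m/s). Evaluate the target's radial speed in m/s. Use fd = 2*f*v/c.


1.07 m/s


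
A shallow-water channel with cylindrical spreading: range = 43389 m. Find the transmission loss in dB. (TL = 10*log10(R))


TL = 10*log10(43389) = 46.37

46.37 dB


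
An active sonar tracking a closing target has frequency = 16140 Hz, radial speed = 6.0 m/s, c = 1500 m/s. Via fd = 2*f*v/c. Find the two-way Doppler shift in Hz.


fd = 2*f*v/c = 2 * 16140 * 6.0 / 1500 = 129.12

129.12 Hz


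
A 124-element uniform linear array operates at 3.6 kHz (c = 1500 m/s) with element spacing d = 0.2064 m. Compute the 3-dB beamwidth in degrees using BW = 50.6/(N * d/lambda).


Step 1: lambda = 1500/3600 = 0.41667 m
Step 2: d/lambda = 0.2064/0.41667 = 0.4954
Step 3: BW = 50.6/(N * d/lambda) = 50.6/(124 * 0.4954) = 0.82

0.82 deg


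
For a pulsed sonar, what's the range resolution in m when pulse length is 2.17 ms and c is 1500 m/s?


dR = c*tau/2 = 1500 * 2.17e-3 / 2 = 1.6275

1.6275 m


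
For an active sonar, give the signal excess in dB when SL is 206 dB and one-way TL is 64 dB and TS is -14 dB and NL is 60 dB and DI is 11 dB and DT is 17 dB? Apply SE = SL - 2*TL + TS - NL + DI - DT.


SE = SL - 2*TL + TS - NL + DI - DT = 206 - 2*64 + (-14) - 60 + 11 - 17 = -2

-2 dB


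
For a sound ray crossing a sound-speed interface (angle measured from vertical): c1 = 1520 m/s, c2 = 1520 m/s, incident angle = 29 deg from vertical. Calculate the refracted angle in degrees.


29.0 deg


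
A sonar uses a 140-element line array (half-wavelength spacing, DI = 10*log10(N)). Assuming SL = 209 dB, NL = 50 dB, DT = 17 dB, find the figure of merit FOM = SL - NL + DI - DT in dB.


Step 1: DI = 10*log10(140) = 21.46 dB
Step 2: FOM = SL - NL + DI - DT = 209 - 50 + 21.46 - 17 = 163.46

163.46 dB


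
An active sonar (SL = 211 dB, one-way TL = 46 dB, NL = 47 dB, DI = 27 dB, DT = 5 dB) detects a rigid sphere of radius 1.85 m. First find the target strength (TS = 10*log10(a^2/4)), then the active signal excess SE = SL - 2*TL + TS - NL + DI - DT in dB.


Step 1: TS = 10*log10(1.85^2/4) = -0.68 dB
Step 2: SE = SL - 2*TL + TS - NL + DI - DT = 211 - 2*46 + (-0.68) - 47 + 27 - 5 = 93.32

93.32 dB


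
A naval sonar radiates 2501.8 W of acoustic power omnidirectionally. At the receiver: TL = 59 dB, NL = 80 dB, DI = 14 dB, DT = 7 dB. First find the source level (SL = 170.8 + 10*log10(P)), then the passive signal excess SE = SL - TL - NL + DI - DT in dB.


Step 1: SL = 170.8 + 10*log10(2501.8) = 204.78 dB
Step 2: SE = SL - TL - NL + DI - DT = 204.78 - 59 - 80 + 14 - 7 = 72.78

72.78 dB


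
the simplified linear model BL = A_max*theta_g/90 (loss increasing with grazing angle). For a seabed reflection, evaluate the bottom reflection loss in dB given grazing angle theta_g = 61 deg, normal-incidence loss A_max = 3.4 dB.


BL = A_max * theta_g / 90 = 3.4 * 61 / 90 = 2.3

2.3 dB


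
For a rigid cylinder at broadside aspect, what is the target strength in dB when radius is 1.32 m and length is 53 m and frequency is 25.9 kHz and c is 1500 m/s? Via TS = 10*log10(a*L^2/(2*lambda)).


45.05 dB


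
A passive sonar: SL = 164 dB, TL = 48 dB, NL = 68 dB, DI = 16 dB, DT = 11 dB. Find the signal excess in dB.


53 dB


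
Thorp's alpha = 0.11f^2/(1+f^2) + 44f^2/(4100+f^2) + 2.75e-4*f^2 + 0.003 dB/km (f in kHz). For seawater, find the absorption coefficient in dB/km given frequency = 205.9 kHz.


f^2 = 42394.81
alpha = 0.11*42394.81/(1+42394.81) + 44*42394.81/(4100+42394.81) + 2.75e-4*42394.81 + 0.003 = 51.892

51.892 dB/km


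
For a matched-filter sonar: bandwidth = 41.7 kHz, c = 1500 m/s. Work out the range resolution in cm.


1.8 cm


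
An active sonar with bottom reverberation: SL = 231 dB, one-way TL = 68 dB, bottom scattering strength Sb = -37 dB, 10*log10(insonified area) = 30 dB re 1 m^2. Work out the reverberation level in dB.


RL = SL - 2*TL + Sb + 10*log10(A) = 231 - 2*68 + (-37) + 30 = 88

88 dB


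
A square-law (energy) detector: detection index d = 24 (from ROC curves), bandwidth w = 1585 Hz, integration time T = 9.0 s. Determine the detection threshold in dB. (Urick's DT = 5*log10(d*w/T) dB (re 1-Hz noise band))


DT = 5*log10(d*w/T) = 5*log10(24 * 1585 / 9.0) = 5*log10(4226.67) = 18.13

18.13 dB


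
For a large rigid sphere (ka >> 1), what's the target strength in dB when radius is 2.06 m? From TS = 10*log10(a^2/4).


0.26 dB


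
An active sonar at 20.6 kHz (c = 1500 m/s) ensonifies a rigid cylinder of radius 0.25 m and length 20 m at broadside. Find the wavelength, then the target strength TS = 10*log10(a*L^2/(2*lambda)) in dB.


Step 1: lambda = c/f = 1500/20600 = 0.07282 m
Step 2: TS = 10*log10(a*L^2/(2*lambda)) = 10*log10(0.25*20^2/(2*0.07282)) = 28.37

28.37 dB


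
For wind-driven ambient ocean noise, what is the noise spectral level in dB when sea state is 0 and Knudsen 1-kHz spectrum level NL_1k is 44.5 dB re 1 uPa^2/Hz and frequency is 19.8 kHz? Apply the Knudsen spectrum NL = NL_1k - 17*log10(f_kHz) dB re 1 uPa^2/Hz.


NL = NL_1k - 17*log10(f_kHz) = 44.5 - 17*log10(19.8) = 44.5 - (22.04) = 22.46

22.46 dB


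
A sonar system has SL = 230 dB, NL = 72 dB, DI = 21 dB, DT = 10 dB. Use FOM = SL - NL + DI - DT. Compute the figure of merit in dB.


FOM = SL - NL + DI - DT = 230 - 72 + 21 - 10 = 169

169 dB


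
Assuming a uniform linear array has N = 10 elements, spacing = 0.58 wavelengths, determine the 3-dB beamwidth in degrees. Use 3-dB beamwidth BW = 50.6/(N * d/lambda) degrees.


BW = 50.6 / (10 * 0.58) = 50.6 / 5.8 = 8.72

8.72 deg


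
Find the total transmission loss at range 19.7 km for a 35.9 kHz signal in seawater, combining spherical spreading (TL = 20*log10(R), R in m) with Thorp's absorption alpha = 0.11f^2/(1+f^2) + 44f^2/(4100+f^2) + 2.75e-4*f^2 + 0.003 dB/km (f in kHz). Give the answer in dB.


302.4 dB


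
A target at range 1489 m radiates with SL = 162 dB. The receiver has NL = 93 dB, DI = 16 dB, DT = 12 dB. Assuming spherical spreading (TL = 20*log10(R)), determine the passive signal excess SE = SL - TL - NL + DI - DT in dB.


Step 1: TL = 20*log10(1489) = 63.46 dB
Step 2: SE = 162 - 63.46 - 93 + 16 - 12 = 9.54

9.54 dB


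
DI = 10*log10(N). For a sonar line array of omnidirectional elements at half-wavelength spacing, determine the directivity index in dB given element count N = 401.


26.03 dB


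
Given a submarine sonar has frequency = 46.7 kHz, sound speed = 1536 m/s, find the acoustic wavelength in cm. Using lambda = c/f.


3.29 cm


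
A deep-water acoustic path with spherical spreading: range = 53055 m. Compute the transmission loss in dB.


94.49 dB


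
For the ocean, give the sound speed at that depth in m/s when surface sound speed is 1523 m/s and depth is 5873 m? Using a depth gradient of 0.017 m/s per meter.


1622.841 m/s


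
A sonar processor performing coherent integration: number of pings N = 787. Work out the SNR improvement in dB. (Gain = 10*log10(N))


Gain = 10*log10(787) = 28.96

28.96 dB


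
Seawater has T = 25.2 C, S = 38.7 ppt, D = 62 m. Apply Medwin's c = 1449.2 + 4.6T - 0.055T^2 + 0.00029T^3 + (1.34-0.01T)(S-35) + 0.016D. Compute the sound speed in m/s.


1539.85 m/s


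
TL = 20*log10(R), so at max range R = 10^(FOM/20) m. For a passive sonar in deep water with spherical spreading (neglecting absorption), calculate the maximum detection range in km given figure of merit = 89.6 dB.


At max range FOM = TL, so 20*log10(R) = 89.6
R = 10^(89.6/20) = 30199.52 m = 30.2 km

30.2 km


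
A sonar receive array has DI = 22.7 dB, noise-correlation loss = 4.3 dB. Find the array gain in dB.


18.4 dB


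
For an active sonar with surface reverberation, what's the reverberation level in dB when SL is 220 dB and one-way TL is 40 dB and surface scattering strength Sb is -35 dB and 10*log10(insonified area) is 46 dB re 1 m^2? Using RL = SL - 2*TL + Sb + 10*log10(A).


RL = SL - 2*TL + Sb + 10*log10(A) = 220 - 2*40 + (-35) + 46 = 151

151 dB


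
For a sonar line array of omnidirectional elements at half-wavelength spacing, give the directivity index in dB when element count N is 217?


DI = 10*log10(217) = 23.36

23.36 dB


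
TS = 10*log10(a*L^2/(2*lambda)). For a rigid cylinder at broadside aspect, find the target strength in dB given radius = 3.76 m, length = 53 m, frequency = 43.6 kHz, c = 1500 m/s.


51.86 dB


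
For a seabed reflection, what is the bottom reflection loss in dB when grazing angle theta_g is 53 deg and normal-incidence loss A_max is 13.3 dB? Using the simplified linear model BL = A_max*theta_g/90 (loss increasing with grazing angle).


BL = A_max * theta_g / 90 = 13.3 * 53 / 90 = 7.83

7.83 dB


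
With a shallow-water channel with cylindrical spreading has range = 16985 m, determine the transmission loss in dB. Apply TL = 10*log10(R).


42.3 dB


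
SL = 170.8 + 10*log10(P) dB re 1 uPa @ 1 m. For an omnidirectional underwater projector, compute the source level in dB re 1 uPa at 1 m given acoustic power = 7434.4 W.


SL = 170.8 + 10*log10(7434.4) = 170.8 + 38.71 = 209.51

209.51 dB


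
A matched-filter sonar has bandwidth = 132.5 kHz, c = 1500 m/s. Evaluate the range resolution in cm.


dR = c/(2*BW) = 1500 / (2 * 132.5e3) = 0.0057 m = 0.57 cm

0.57 cm


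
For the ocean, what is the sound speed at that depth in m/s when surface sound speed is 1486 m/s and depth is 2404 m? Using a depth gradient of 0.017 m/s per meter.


c = 1486 + 0.017 * 2404 = 1526.868

1526.868 m/s


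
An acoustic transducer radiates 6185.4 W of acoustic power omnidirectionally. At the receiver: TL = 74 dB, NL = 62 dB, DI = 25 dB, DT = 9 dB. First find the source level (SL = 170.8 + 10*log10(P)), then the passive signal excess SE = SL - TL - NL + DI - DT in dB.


Step 1: SL = 170.8 + 10*log10(6185.4) = 208.71 dB
Step 2: SE = SL - TL - NL + DI - DT = 208.71 - 74 - 62 + 25 - 9 = 88.71

88.71 dB


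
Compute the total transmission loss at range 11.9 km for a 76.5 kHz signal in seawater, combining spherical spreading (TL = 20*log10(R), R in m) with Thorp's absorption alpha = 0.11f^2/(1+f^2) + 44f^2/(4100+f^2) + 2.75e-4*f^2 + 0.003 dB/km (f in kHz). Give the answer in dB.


409.9 dB


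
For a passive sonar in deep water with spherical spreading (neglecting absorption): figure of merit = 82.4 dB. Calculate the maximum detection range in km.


13.18 km


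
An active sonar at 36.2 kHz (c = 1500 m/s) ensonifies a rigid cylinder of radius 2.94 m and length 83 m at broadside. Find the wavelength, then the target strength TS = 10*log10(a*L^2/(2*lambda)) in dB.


Step 1: lambda = c/f = 1500/36200 = 0.04144 m
Step 2: TS = 10*log10(a*L^2/(2*lambda)) = 10*log10(2.94*83^2/(2*0.04144)) = 53.88

53.88 dB


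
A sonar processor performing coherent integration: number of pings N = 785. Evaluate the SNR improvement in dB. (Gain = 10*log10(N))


Gain = 10*log10(785) = 28.95

28.95 dB


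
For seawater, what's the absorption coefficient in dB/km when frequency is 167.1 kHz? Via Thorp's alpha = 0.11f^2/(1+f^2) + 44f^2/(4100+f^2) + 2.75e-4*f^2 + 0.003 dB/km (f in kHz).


f^2 = 27922.41
alpha = 0.11*27922.41/(1+27922.41) + 44*27922.41/(4100+27922.41) + 2.75e-4*27922.41 + 0.003 = 46.158

46.158 dB/km


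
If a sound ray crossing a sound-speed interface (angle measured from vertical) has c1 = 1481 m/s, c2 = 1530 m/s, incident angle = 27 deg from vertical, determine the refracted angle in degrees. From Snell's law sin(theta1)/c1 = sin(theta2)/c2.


27.97 deg


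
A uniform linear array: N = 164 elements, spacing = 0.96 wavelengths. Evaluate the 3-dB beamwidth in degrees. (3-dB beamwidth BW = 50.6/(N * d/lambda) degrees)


0.32 deg


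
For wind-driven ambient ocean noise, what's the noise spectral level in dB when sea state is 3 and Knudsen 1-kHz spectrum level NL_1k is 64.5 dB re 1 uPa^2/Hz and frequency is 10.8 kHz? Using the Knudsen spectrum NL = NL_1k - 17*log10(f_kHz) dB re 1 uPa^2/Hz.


NL = NL_1k - 17*log10(f_kHz) = 64.5 - 17*log10(10.8) = 64.5 - (17.57) = 46.93

46.93 dB


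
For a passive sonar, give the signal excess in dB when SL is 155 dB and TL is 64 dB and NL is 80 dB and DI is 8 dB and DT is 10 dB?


9 dB


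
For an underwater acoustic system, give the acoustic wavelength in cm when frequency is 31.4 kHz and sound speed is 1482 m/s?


4.72 cm


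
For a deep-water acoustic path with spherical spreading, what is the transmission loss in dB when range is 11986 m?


81.57 dB


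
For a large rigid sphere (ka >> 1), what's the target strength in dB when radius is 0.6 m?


TS = 10*log10(0.6^2 / 4) = 10*log10(0.09) = -10.46

-10.46 dB


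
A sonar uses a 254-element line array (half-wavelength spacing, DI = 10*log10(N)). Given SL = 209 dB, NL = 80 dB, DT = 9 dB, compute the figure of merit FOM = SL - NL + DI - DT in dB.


Step 1: DI = 10*log10(254) = 24.05 dB
Step 2: FOM = SL - NL + DI - DT = 209 - 80 + 24.05 - 9 = 144.05

144.05 dB


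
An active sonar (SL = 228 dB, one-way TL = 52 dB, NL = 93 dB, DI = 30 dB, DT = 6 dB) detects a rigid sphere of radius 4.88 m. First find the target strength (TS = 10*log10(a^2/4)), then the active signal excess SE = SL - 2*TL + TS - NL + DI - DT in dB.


Step 1: TS = 10*log10(4.88^2/4) = 7.75 dB
Step 2: SE = SL - 2*TL + TS - NL + DI - DT = 228 - 2*52 + (7.75) - 93 + 30 - 6 = 62.75

62.75 dB


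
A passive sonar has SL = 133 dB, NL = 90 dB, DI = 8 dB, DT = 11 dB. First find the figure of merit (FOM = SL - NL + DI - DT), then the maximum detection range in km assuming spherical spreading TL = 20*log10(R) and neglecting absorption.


Step 1: FOM = SL - NL + DI - DT = 133 - 90 + 8 - 11 = 40 dB
Step 2: at max range FOM = TL = 20*log10(R), so R = 10^(40/20) = 100.0 m = 0.1 km

0.1 km


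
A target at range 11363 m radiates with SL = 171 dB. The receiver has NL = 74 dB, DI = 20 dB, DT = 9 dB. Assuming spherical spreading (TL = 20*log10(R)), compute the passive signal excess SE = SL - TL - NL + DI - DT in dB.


26.89 dB


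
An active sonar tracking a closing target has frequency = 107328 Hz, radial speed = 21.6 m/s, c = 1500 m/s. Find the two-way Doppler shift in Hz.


3091.05 Hz


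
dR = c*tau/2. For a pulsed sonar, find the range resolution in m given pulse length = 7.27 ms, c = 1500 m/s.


5.4525 m


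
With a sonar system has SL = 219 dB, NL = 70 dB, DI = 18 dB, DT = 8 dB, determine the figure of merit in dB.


FOM = SL - NL + DI - DT = 219 - 70 + 18 - 8 = 159

159 dB


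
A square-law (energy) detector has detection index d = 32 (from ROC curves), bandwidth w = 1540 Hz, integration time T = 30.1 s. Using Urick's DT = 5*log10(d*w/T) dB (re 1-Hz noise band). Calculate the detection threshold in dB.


16.07 dB


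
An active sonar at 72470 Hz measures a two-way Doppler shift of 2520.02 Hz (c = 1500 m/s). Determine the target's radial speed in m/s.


From fd = 2*f*v/c, v = c*fd/(2*f) = 1500 * 2520.02 / (2*72470) = 26.08

26.08 m/s


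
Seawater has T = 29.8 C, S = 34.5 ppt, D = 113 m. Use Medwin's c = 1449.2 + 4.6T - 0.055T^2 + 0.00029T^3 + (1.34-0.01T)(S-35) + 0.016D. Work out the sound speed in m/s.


c = 1449.2 + 4.6*29.8 - 0.055*29.8^2 + 0.00029*29.8^3 + (1.34 - 0.01*29.8)*(34.5 - 35) + 0.016*113 = 1546.4

1546.4 m/s


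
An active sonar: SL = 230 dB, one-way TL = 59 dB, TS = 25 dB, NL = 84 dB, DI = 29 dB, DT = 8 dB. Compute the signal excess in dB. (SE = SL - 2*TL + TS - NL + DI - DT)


SE = SL - 2*TL + TS - NL + DI - DT = 230 - 2*59 + (25) - 84 + 29 - 8 = 74

74 dB


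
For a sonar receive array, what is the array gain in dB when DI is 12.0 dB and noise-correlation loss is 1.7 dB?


10.3 dB


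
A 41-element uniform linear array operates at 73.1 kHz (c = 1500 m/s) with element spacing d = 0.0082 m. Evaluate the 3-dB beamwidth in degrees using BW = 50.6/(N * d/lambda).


3.09 deg


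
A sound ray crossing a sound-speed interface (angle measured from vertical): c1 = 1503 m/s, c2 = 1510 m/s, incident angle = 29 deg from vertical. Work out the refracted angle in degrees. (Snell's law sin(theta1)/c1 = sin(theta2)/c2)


29.15 deg


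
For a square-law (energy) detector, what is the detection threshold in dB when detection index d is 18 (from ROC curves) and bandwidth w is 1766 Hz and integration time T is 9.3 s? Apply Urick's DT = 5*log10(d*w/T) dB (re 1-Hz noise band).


DT = 5*log10(d*w/T) = 5*log10(18 * 1766 / 9.3) = 5*log10(3418.06) = 17.67

17.67 dB


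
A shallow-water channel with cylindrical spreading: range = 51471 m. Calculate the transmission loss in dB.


47.12 dB


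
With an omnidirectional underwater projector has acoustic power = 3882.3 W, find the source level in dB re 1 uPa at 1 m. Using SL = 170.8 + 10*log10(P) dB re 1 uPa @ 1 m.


SL = 170.8 + 10*log10(3882.3) = 170.8 + 35.89 = 206.69

206.69 dB


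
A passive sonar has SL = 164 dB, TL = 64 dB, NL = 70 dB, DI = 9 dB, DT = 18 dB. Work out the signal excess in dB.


21 dB


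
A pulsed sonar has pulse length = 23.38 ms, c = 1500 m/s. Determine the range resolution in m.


dR = c*tau/2 = 1500 * 23.38e-3 / 2 = 17.535

17.535 m


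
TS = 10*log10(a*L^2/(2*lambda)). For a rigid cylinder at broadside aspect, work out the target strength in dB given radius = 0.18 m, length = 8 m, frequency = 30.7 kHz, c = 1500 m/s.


lambda = 1500/30700 = 0.04886 m
TS = 10*log10(0.18*8^2/(2*0.04886)) = 20.71

20.71 dB


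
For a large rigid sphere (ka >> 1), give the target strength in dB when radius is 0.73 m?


TS = 10*log10(0.73^2 / 4) = 10*log10(0.133225) = -8.75

-8.75 dB


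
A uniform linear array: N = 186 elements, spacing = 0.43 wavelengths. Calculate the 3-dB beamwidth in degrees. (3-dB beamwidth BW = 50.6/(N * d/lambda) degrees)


BW = 50.6 / (186 * 0.43) = 50.6 / 79.98 = 0.63

0.63 deg


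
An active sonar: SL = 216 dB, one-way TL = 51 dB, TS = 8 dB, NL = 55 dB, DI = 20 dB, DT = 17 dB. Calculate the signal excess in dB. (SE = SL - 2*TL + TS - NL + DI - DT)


SE = SL - 2*TL + TS - NL + DI - DT = 216 - 2*51 + (8) - 55 + 20 - 17 = 70

70 dB


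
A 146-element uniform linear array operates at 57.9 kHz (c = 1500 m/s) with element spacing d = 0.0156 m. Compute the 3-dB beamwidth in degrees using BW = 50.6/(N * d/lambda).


0.58 deg


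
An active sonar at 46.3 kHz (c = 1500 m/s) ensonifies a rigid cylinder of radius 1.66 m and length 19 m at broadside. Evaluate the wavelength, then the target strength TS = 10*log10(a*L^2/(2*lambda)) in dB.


Step 1: lambda = c/f = 1500/46300 = 0.0324 m
Step 2: TS = 10*log10(a*L^2/(2*lambda)) = 10*log10(1.66*19^2/(2*0.0324)) = 39.66

39.66 dB


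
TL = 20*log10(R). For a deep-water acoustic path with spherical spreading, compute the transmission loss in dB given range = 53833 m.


TL = 20*log10(53833) = 94.62

94.62 dB


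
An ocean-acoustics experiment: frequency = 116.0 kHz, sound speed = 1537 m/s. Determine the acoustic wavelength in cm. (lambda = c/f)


lambda = c/f = 1537 / 116000 = 0.0132 m = 1.32 cm

1.32 cm


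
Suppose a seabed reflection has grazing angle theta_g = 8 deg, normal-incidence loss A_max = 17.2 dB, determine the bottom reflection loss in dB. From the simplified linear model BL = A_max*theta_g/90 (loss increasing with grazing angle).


1.53 dB


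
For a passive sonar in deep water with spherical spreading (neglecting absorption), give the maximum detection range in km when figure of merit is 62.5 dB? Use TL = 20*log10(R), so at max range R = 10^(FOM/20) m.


1.33 km


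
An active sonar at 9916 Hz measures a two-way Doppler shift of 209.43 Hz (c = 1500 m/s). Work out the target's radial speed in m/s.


From fd = 2*f*v/c, v = c*fd/(2*f) = 1500 * 209.43 / (2*9916) = 15.84

15.84 m/s


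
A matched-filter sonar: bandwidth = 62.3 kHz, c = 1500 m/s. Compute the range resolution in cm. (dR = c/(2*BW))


dR = c/(2*BW) = 1500 / (2 * 62.3e3) = 0.012 m = 1.2 cm

1.2 cm


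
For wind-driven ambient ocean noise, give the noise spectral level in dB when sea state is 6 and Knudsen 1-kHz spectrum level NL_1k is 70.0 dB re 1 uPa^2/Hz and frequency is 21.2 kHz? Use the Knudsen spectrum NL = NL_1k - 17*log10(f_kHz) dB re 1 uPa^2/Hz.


47.45 dB


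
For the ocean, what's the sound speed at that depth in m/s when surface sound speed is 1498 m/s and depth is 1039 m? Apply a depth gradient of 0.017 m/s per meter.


c = 1498 + 0.017 * 1039 = 1515.663

1515.663 m/s


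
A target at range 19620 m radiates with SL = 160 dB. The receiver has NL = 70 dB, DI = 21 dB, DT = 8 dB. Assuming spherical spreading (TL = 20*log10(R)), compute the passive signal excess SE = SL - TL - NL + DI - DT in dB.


Step 1: TL = 20*log10(19620) = 85.85 dB
Step 2: SE = 160 - 85.85 - 70 + 21 - 8 = 17.15

17.15 dB


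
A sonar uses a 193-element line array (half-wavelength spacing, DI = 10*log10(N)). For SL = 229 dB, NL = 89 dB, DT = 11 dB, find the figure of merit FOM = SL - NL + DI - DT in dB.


Step 1: DI = 10*log10(193) = 22.86 dB
Step 2: FOM = SL - NL + DI - DT = 229 - 89 + 22.86 - 11 = 151.86

151.86 dB


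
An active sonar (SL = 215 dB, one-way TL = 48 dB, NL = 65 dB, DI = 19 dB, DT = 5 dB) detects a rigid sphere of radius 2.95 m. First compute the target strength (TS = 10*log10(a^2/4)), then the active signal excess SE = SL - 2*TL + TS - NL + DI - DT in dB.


Step 1: TS = 10*log10(2.95^2/4) = 3.38 dB
Step 2: SE = SL - 2*TL + TS - NL + DI - DT = 215 - 2*48 + (3.38) - 65 + 19 - 5 = 71.38

71.38 dB


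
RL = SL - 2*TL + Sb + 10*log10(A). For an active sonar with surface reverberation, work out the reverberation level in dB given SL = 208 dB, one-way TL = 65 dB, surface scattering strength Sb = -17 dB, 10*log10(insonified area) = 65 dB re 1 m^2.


126 dB


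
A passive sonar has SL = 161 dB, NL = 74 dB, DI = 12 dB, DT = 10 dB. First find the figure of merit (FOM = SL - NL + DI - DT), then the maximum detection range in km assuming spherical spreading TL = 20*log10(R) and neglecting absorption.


Step 1: FOM = SL - NL + DI - DT = 161 - 74 + 12 - 10 = 89 dB
Step 2: at max range FOM = TL = 20*log10(R), so R = 10^(89/20) = 28183.83 m = 28.18 km

28.18 km


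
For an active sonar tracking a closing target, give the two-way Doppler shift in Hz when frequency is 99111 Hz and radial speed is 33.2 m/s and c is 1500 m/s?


fd = 2*f*v/c = 2 * 99111 * 33.2 / 1500 = 4387.31

4387.31 Hz


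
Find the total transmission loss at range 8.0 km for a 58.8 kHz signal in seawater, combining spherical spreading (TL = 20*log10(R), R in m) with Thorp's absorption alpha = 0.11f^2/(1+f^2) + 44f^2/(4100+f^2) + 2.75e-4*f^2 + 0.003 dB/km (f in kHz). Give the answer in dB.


247.61 dB


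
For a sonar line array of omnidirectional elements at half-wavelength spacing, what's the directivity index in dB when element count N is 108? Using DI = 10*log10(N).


DI = 10*log10(108) = 20.33

20.33 dB


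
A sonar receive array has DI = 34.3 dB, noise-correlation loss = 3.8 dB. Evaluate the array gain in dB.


AG = DI - L_corr = 34.3 - 3.8 = 30.5

30.5 dB


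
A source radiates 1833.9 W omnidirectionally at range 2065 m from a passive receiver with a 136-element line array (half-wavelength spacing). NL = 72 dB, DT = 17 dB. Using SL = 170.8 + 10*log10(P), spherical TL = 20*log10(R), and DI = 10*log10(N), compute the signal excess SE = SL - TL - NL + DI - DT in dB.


69.47 dB


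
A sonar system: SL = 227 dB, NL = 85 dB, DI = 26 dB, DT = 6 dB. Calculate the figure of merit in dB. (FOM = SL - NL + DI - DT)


162 dB


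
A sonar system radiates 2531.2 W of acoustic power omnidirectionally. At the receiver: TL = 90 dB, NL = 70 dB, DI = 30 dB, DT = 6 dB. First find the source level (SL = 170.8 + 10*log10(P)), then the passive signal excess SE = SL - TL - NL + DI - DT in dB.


Step 1: SL = 170.8 + 10*log10(2531.2) = 204.83 dB
Step 2: SE = SL - TL - NL + DI - DT = 204.83 - 90 - 70 + 30 - 6 = 68.83

68.83 dB


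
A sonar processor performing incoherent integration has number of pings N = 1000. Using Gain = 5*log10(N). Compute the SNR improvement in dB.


15.0 dB


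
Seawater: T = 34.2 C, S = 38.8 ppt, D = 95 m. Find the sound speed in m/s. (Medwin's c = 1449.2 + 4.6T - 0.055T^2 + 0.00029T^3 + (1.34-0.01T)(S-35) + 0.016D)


c = 1449.2 + 4.6*34.2 - 0.055*34.2^2 + 0.00029*34.2^3 + (1.34 - 0.01*34.2)*(38.8 - 35) + 0.016*95 = 1559.1

1559.1 m/s


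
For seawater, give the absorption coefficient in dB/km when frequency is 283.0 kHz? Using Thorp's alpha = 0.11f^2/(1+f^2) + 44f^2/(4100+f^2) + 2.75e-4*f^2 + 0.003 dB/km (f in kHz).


f^2 = 80089.0
alpha = 0.11*80089.0/(1+80089.0) + 44*80089.0/(4100+80089.0) + 2.75e-4*80089.0 + 0.003 = 63.995

63.995 dB/km


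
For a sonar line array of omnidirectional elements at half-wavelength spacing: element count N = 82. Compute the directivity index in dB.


DI = 10*log10(82) = 19.14

19.14 dB


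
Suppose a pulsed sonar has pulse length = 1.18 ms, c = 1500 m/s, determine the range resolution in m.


dR = c*tau/2 = 1500 * 1.18e-3 / 2 = 0.885

0.885 m


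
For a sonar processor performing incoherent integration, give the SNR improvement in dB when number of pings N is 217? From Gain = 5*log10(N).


Gain = 5*log10(217) = 11.68

11.68 dB


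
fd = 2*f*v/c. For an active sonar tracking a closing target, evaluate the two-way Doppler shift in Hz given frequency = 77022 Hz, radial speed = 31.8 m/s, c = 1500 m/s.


fd = 2*f*v/c = 2 * 77022 * 31.8 / 1500 = 3265.73

3265.73 Hz


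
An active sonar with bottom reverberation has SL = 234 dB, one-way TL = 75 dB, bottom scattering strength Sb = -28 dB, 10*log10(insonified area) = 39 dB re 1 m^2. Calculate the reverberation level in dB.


RL = SL - 2*TL + Sb + 10*log10(A) = 234 - 2*75 + (-28) + 39 = 95

95 dB


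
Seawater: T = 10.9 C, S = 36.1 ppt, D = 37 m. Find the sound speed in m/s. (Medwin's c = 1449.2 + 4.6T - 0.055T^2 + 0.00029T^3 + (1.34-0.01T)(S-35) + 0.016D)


1495.13 m/s


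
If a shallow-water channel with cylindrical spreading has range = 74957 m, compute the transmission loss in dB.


TL = 10*log10(74957) = 48.75

48.75 dB


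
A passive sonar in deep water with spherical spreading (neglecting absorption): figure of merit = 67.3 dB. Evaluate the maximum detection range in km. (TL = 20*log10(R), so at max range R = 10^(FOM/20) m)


At max range FOM = TL, so 20*log10(R) = 67.3
R = 10^(67.3/20) = 2317.39 m = 2.32 km

2.32 km


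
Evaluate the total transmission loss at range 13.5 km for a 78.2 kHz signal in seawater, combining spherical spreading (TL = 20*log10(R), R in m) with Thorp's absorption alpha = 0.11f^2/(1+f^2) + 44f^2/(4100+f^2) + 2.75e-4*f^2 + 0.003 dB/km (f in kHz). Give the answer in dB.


462.43 dB


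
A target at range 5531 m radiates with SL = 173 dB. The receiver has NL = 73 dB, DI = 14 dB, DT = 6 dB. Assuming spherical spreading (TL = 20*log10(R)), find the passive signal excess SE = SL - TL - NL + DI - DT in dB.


33.14 dB


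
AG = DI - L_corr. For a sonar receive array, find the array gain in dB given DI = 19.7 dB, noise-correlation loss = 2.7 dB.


AG = DI - L_corr = 19.7 - 2.7 = 17.0

17.0 dB


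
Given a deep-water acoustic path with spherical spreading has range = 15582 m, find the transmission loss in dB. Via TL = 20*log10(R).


83.85 dB


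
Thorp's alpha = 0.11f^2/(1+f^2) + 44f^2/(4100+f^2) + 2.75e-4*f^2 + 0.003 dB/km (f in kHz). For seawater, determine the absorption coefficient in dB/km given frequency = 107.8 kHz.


f^2 = 11620.84
alpha = 0.11*11620.84/(1+11620.84) + 44*11620.84/(4100+11620.84) + 2.75e-4*11620.84 + 0.003 = 35.834

35.834 dB/km


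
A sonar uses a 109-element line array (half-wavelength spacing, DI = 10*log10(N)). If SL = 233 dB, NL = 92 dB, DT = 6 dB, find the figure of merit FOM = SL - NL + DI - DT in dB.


Step 1: DI = 10*log10(109) = 20.37 dB
Step 2: FOM = SL - NL + DI - DT = 233 - 92 + 20.37 - 6 = 155.37

155.37 dB


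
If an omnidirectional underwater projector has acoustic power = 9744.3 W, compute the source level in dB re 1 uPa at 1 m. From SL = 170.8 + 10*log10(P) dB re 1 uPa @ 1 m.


SL = 170.8 + 10*log10(9744.3) = 170.8 + 39.89 = 210.69

210.69 dB


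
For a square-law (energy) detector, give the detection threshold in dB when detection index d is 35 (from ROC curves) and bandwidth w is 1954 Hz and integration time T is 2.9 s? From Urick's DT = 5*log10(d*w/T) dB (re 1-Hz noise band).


DT = 5*log10(d*w/T) = 5*log10(35 * 1954 / 2.9) = 5*log10(23582.76) = 21.86

21.86 dB


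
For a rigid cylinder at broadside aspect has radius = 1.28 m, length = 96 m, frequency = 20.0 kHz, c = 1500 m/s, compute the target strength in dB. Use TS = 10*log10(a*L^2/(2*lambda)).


lambda = 1500/20000 = 0.075 m
TS = 10*log10(1.28*96^2/(2*0.075)) = 48.96

48.96 dB


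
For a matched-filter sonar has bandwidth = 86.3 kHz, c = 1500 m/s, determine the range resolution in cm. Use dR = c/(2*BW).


0.87 cm


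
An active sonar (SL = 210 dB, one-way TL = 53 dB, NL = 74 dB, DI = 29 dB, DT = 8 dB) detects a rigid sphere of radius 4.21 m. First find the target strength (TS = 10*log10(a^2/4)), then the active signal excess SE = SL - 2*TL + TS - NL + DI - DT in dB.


Step 1: TS = 10*log10(4.21^2/4) = 6.47 dB
Step 2: SE = SL - 2*TL + TS - NL + DI - DT = 210 - 2*53 + (6.47) - 74 + 29 - 8 = 57.47

57.47 dB


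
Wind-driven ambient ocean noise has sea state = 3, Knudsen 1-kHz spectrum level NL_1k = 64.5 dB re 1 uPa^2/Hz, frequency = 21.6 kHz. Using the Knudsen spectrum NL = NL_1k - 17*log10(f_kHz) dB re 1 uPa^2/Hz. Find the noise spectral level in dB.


NL = NL_1k - 17*log10(f_kHz) = 64.5 - 17*log10(21.6) = 64.5 - (22.69) = 41.81

41.81 dB


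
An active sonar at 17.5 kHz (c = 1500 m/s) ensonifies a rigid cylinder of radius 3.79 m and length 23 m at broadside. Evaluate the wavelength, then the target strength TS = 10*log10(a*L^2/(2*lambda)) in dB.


Step 1: lambda = c/f = 1500/17500 = 0.08571 m
Step 2: TS = 10*log10(a*L^2/(2*lambda)) = 10*log10(3.79*23^2/(2*0.08571)) = 40.68

40.68 dB


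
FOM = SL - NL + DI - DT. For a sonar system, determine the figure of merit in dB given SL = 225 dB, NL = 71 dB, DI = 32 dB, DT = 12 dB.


FOM = SL - NL + DI - DT = 225 - 71 + 32 - 12 = 174

174 dB
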